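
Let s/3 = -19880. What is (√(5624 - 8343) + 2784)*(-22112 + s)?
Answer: -227597568 - 81752*I*√2719 ≈ -2.276e+8 - 4.2629e+6*I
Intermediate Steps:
s = -59640 (s = 3*(-19880) = -59640)
(√(5624 - 8343) + 2784)*(-22112 + s) = (√(5624 - 8343) + 2784)*(-22112 - 59640) = (√(-2719) + 2784)*(-81752) = (I*√2719 + 2784)*(-81752) = (2784 + I*√2719)*(-81752) = -227597568 - 81752*I*√2719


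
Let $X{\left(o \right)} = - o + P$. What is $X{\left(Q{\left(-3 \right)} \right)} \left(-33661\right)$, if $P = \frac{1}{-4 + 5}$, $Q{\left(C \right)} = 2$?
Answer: $33661$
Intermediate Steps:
$P = 1$ ($P = 1^{-1} = 1$)
$X{\left(o \right)} = 1 - o$ ($X{\left(o \right)} = - o + 1 = 1 - o$)
$X{\left(Q{\left(-3 \right)} \right)} \left(-33661\right) = \left(1 - 2\right) \left(-33661\right) = \left(-1\right) \left(-33661\right) = 33661$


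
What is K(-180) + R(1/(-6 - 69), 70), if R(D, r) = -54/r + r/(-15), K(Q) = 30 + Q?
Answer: -16321/105 ≈ -155.44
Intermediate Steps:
R(D, r) = -54/r - r/15 (R(D, r) = -54/r + r*(-1/15) = -54/r - r/15)
K(-180) + R(1/(-6 - 69), 70) = (30 - 180) + (-54/70 - 1/15*70) = -150 + (-54*1/70 - 14/3) = -150 + (-27/35 - 14/3) = -150 - 571/105 = -16321/105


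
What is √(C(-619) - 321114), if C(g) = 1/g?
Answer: I*√123038361973/619 ≈ 566.67*I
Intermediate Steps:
√(C(-619) - 321114) = √(1/(-619) - 321114) = √(-1/619 - 321114) = √(-198769567/619) = I*√123038361973/619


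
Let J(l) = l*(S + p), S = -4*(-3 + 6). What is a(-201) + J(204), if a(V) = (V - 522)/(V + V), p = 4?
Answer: -218447/134 ≈ -1630.2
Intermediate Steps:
S = -12 (S = -4*3 = -12)
J(l) = -8*l (J(l) = l*(-12 + 4) = l*(-8) = -8*l)
a(V) = (-522 + V)/(2*V) (a(V) = (-522 + V)/((2*V)) = (-522 + V)*(1/(2*V)) = (-522 + V)/(2*V))
a(-201) + J(204) = (½)*(-522 - 201)/(-201) - 8*204 = (½)*(-1/201)*(-723) - 1632 = 241/134 - 1632 = -218447/134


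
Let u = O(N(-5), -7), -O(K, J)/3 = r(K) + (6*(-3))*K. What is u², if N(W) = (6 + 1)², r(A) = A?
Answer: 6245001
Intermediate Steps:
N(W) = 49 (N(W) = 7² = 49)
O(K, J) = 51*K (O(K, J) = -3*(K + (6*(-3))*K) = -3*(K - 18*K) = -(-51)*K = 51*K)
u = 2499 (u = 51*49 = 2499)
u² = 2499² = 6245001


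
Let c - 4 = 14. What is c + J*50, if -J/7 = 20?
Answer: -6982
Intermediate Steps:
c = 18 (c = 4 + 14 = 18)
J = -140 (J = -7*20 = -140)
c + J*50 = 18 - 140*50 = 18 - 7000 = -6982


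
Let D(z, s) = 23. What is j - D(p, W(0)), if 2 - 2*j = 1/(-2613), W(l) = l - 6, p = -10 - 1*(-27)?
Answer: -114971/5226 ≈ -22.000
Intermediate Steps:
p = 17 (p = -10 + 27 = 17)
W(l) = -6 + l
j = 5227/5226 (j = 1 - ½/(-2613) = 1 - ½*(-1/2613) = 1 + 1/5226 = 5227/5226 ≈ 1.0002)
j - D(p, W(0)) = 5227/5226 - 1*23 = 5227/5226 - 23 = -114971/5226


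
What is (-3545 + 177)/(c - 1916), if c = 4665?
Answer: -3368/2749 ≈ -1.2252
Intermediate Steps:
(-3545 + 177)/(c - 1916) = (-3545 + 177)/(4665 - 1916) = -3368/2749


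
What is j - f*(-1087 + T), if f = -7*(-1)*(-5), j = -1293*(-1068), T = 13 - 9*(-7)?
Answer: 1345539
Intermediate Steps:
T = 76 (T = 13 + 63 = 76)
j = 1380924
f = -35 (f = 7*(-5) = -35)
j - f*(-1087 + T) = 1380924 - (-35)*(-1087 + 76) = 1380924 - (-35)*(-1011) = 1380924 - 1*35385 = 1380924 - 35385 = 1345539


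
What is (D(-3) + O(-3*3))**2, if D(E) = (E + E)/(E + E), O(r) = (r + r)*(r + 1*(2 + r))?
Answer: 83521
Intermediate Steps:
O(r) = 2*r*(2 + 2*r) (O(r) = (2*r)*(r + (2 + r)) = (2*r)*(2 + 2*r) = 2*r*(2 + 2*r))
D(E) = 1 (D(E) = (2*E)/((2*E)) = (2*E)*(1/(2*E)) = 1)
(D(-3) + O(-3*3))**2 = (1 + 4*(-3*3)*(1 - 3*3))**2 = (1 + 4*(-9)*(1 - 9))**2 = (1 + 4*(-9)*(-8))**2 = (1 + 288)**2 = 289**2 = 83521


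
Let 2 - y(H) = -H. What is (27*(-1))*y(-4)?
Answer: 54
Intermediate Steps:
y(H) = 2 + H (y(H) = 2 - (-1)*H = 2 + H)
(27*(-1))*y(-4) = (27*(-1))*(2 - 4) = -27*(-2) = 54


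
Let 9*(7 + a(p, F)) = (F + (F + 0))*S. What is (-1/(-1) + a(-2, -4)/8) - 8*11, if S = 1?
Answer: -6335/72 ≈ -87.986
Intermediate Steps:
a(p, F) = -7 + 2*F/9 (a(p, F) = -7 + ((F + (F + 0))*1)/9 = -7 + ((F + F)*1)/9 = -7 + ((2*F)*1)/9 = -7 + (2*F)/9 = -7 + 2*F/9)
(-1/(-1) + a(-2, -4)/8) - 8*11 = (-1/(-1) + (-7 + (2/9)*(-4))/8) - 8*11 = (-1*(-1) + (-7 - 8/9)*(⅛)) - 88 = (1 - 71/9*⅛) - 88 = (1 - 71/72) - 88 = 1/72 - 88 = -6335/72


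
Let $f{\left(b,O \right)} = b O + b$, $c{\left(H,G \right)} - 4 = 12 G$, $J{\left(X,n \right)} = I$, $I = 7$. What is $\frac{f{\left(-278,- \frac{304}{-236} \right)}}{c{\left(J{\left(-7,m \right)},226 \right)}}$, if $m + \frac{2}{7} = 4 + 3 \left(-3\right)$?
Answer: $- \frac{18765}{80122} \approx -0.23421$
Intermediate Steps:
$m = - \frac{37}{7}$ ($m = - \frac{2}{7} + \left(4 + 3 \left(-3\right)\right) = - \frac{2}{7} + \left(4 - 9\right) = - \frac{2}{7} - 5 = - \frac{37}{7} \approx -5.2857$)
$J{\left(X,n \right)} = 7$
$c{\left(H,G \right)} = 4 + 12 G$
$f{\left(b,O \right)} = b + O b$ ($f{\left(b,O \right)} = O b + b = b + O b$)
$\frac{f{\left(-278,- \frac{304}{-236} \right)}}{c{\left(J{\left(-7,m \right)},226 \right)}} = \frac{\left(-278\right) \left(1 - \frac{304}{-236}\right)}{4 + 12 \cdot 226} = \frac{\left(-278\right) \left(1 - - \frac{76}{59}\right)}{4 + 2712} = \frac{\left(-278\right) \left(1 + \frac{76}{59}\right)}{2716} = \left(-278\right) \frac{135}{59} \cdot \frac{1}{2716} = \left(- \frac{37530}{59}\right) \frac{1}{2716} = - \frac{18765}{80122}$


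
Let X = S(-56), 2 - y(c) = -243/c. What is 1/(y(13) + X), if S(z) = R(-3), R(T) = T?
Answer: 13/230 ≈ 0.056522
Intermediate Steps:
y(c) = 2 + 243/c (y(c) = 2 - (-243)/c = 2 + 243/c)
S(z) = -3
X = -3
1/(y(13) + X) = 1/((2 + 243/13) - 3) = 1/(269/13 - 3) = 1/(230/13) = 13/230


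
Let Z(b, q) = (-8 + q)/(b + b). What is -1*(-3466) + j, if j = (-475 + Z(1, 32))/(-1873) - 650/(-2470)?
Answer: 123362704/35587 ≈ 3466.5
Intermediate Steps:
Z(b, q) = (-8 + q)/(2*b) (Z(b, q) = (-8 + q)/((2*b)) = (-8 + q)*(1/(2*b)) = (-8 + q)/(2*b))
j = 18162/35587 (j = (-475 + (1/2)*(-8 + 32)/1)/(-1873) - 650/(-2470) = (-475 + (1/2)*1*24)*(-1/1873) - 650*(-1/2470) = (-475 + 12)*(-1/1873) + 5/19 = -463*(-1/1873) + 5/19 = 463/1873 + 5/19 = 18162/35587 ≈ 0.51035)
-1*(-3466) + j = -1*(-3466) + 18162/35587 = 3466 + 18162/35587 = 123362704/35587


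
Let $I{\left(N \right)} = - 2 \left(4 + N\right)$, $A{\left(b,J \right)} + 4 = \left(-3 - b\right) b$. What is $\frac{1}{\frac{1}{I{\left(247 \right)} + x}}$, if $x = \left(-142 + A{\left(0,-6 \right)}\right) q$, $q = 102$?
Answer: $-15394$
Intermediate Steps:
$A{\left(b,J \right)} = -4 + b \left(-3 - b\right)$ ($A{\left(b,J \right)} = -4 + \left(-3 - b\right) b = -4 + b \left(-3 - b\right)$)
$I{\left(N \right)} = -8 - 2 N$
$x = -14892$ ($x = \left(-142 - 4\right) 102 = \left(-146\right) 102 = -14892$)
$\frac{1}{\frac{1}{I{\left(247 \right)} + x}} = \frac{1}{\frac{1}{\left(-8 - 494\right) - 14892}} = \frac{1}{\frac{1}{-502 - 14892}} = \frac{1}{\frac{1}{-15394}} = \frac{1}{- \frac{1}{15394}} = -15394$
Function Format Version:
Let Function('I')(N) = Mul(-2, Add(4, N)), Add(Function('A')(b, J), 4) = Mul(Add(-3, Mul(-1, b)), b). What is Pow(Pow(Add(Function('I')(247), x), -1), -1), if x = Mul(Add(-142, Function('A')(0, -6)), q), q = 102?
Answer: -15394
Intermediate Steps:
Function('A')(b, J) = Add(-4, Mul(b, Add(-3, Mul(-1, b)))) (Function('A')(b, J) = Add(-4, Mul(Add(-3, Mul(-1, b)), b)) = Add(-4, Mul(b, Add(-3, Mul(-1, b)))))
Function('I')(N) = Add(-8, Mul(-2, N))
x = -14892 (x = Mul(Add(-142, Add(-4, Mul(-1, Pow(0, 2)), Mul(-3, 0))), 102) = Mul(Add(-142, Add(-4, Mul(-1, 0), 0)), 102) = Mul(Add(-142, Add(-4, 0, 0)), 102) = Mul(Add(-142, -4), 102) = Mul(-146, 102) = -14892)
Pow(Pow(Add(Function('I')(247), x), -1), -1) = Pow(Pow(Add(Add(-8, Mul(-2, 247)), -14892), -1), -1) = Pow(Pow(Add(Add(-8, -494), -14892), -1), -1) = Pow(Pow(Add(-502, -14892), -1), -1) = Pow(Pow(-15394, -1), -1) = Pow(Rational(-1, 15394), -1) = -15394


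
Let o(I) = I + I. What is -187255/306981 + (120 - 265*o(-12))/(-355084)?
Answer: -17120122825/27251010351 ≈ -0.62824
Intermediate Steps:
o(I) = 2*I
-187255/306981 + (120 - 265*o(-12))/(-355084) = -187255/306981 + (120 - 530*(-12))/(-355084) = -187255*1/306981 + (120 - 265*(-24))*(-1/355084) = -187255/306981 + (120 + 6360)*(-1/355084) = -187255/306981 + 6480*(-1/355084) = -187255/306981 - 1620/88771 = -17120122825/27251010351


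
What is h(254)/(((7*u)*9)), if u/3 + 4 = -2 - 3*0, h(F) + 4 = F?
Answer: -125/567 ≈ -0.22046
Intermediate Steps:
h(F) = -4 + F
u = -18 (u = -12 + 3*(-2 - 3*0) = -12 + 3*(-2 + 0) = -12 + 3*(-2) = -12 - 6 = -18)
h(254)/(((7*u)*9)) = (-4 + 254)/(((7*(-18))*9)) = 250/((-126*9)) = 250/(-1134) = 250*(-1/1134) = -125/567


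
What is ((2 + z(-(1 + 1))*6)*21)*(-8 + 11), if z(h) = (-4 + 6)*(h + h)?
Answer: -2898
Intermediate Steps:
z(h) = 4*h (z(h) = 2*(2*h) = 4*h)
((2 + z(-(1 + 1))*6)*21)*(-8 + 11) = ((2 + (4*(-(1 + 1)))*6)*21)*(-8 + 11) = ((2 + (4*(-1*2))*6)*21)*3 = ((2 + (4*(-2))*6)*21)*3 = ((2 - 8*6)*21)*3 = ((2 - 48)*21)*3 = -46*21*3 = -966*3 = -2898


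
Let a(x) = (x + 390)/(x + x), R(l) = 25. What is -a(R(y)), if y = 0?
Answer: -83/10 ≈ -8.3000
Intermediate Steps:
a(x) = (390 + x)/(2*x) (a(x) = (390 + x)/((2*x)) = (390 + x)*(1/(2*x)) = (390 + x)/(2*x))
-a(R(y)) = -(390 + 25)/(2*25) = -415/(2*25) = -1*83/10 = -83/10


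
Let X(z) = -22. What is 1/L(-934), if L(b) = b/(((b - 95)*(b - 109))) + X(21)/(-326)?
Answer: 174939261/11653475 ≈ 15.012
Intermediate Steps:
L(b) = 11/163 + b/((-109 + b)*(-95 + b)) (L(b) = b/(((b - 95)*(b - 109))) - 22/(-326) = b/(((-95 + b)*(-109 + b))) - 22*(-1/326) = b/(((-109 + b)*(-95 + b))) + 11/163 = b*(1/((-109 + b)*(-95 + b))) + 11/163 = b/((-109 + b)*(-95 + b)) + 11/163 = 11/163 + b/((-109 + b)*(-95 + b)))
1/L(-934) = 1/((113905 - 2081*(-934) + 11*(-934)²)/(163*(10355 + (-934)² - 204*(-934)))) = 1/((113905 + 1943654 + 11*872356)/(163*(10355 + 872356 + 190536))) = 1/((1/163)*(113905 + 1943654 + 9595916)/1073247) = 1/((1/163)*(1/1073247)*11653475) = 1/(11653475/174939261) = 174939261/11653475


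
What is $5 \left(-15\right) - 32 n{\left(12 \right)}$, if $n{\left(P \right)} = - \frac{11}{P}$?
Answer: $- \frac{137}{3} \approx -45.667$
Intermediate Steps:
$5 \left(-15\right) - 32 n{\left(12 \right)} = 5 \left(-15\right) - 32 \left(- \frac{11}{12}\right) = -75 - 32 \left(\left(-11\right) \frac{1}{12}\right) = -75 - - \frac{88}{3} = -75 + \frac{88}{3} = - \frac{137}{3}$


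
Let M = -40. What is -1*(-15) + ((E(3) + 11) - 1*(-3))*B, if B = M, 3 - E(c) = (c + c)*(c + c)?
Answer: 775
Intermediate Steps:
E(c) = 3 - 4*c² (E(c) = 3 - (c + c)*(c + c) = 3 - 2*c*2*c = 3 - 4*c²)
B = -40
-1*(-15) + ((E(3) + 11) - 1*(-3))*B = -1*(-15) + (((3 - 4*3²) + 11) - 1*(-3))*(-40) = 15 + (((3 - 4*9) + 11) + 3)*(-40) = 15 + (((3 - 36) + 11) + 3)*(-40) = 15 + ((-33 + 11) + 3)*(-40) = 15 + (-22 + 3)*(-40) = 15 - 19*(-40) = 15 + 760 = 775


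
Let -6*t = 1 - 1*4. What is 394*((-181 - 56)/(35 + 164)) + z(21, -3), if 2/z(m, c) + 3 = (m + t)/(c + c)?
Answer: -7381638/15721 ≈ -469.54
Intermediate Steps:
t = 1/2 (t = -(1 - 1*4)/6 = -(1 - 4)/6 = -1/6*(-3) = 1/2 ≈ 0.50000)
z(m, c) = 2/(-3 + (1/2 + m)/(2*c)) (z(m, c) = 2/(-3 + (m + 1/2)/(c + c)) = 2/(-3 + (1/2 + m)/((2*c))) = 2/(-3 + (1/2 + m)*(1/(2*c))) = 2/(-3 + (1/2 + m)/(2*c)))
394*((-181 - 56)/(35 + 164)) + z(21, -3) = 394*((-181 - 56)/(35 + 164)) + 8*(-3)/(1 - 12*(-3) + 2*21) = 394*(-237/199) + 8*(-3)/(1 + 36 + 42) = 394*(-237*1/199) + 8*(-3)/79 = 394*(-237/199) + 8*(-3)*(1/79) = -93378/199 - 24/79 = -7381638/15721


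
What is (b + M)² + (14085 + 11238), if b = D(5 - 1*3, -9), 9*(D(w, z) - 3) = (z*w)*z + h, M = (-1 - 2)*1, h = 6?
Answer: 231043/9 ≈ 25671.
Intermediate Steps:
M = -3 (M = -3*1 = -3)
D(w, z) = 11/3 + w*z²/9 (D(w, z) = 3 + ((z*w)*z + 6)/9 = 3 + ((w*z)*z + 6)/9 = 3 + (w*z² + 6)/9 = 3 + (6 + w*z²)/9 = 3 + (⅔ + w*z²/9) = 11/3 + w*z²/9)
b = 65/3 (b = 11/3 + (⅑)*(5 - 1*3)*(-9)² = 11/3 + (⅑)*(5 - 3)*81 = 11/3 + (⅑)*2*81 = 11/3 + 18 = 65/3 ≈ 21.667)
(b + M)² + (14085 + 11238) = (65/3 - 3)² + (14085 + 11238) = (56/3)² + 25323 = 3136/9 + 25323 = 231043/9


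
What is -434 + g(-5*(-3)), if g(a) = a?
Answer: -419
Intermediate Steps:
-434 + g(-5*(-3)) = -434 - 5*(-3) = -434 + 15 = -419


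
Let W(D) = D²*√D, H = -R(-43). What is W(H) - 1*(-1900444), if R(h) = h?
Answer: 1900444 + 1849*√43 ≈ 1.9126e+6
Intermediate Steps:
H = 43 (H = -1*(-43) = 43)
W(D) = D^(5/2)
W(H) - 1*(-1900444) = 43^(5/2) - 1*(-1900444) = 1849*√43 + 1900444 = 1900444 + 1849*√43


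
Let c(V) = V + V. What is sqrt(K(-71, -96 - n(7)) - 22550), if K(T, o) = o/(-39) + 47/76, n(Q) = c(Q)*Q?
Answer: I*sqrt(49514822643)/1482 ≈ 150.15*I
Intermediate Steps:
c(V) = 2*V
n(Q) = 2*Q**2 (n(Q) = (2*Q)*Q = 2*Q**2)
K(T, o) = 47/76 - o/39 (K(T, o) = o*(-1/39) + 47*(1/76) = -o/39 + 47/76 = 47/76 - o/39)
sqrt(K(-71, -96 - n(7)) - 22550) = sqrt((47/76 - (-96 - 2*7**2)/39) - 22550) = sqrt((47/76 - (-96 - 2*49)/39) - 22550) = sqrt((47/76 - (-96 - 1*98)/39) - 22550) = sqrt((47/76 - (-96 - 98)/39) - 22550) = sqrt((47/76 - 1/39*(-194)) - 22550) = sqrt((47/76 + 194/39) - 22550) = sqrt(16577/2964 - 22550) = sqrt(-66821623/2964) = I*sqrt(49514822643)/1482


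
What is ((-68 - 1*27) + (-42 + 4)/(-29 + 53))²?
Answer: 1343281/144 ≈ 9328.3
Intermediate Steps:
((-68 - 1*27) + (-42 + 4)/(-29 + 53))² = ((-68 - 27) - 38/24)² = (-95 - 38*1/24)² = (-95 - 19/12)² = (-1159/12)² = 1343281/144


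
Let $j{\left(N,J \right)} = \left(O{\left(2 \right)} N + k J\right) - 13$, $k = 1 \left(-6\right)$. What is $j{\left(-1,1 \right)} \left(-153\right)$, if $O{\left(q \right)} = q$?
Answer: $3213$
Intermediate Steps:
$k = -6$
$j{\left(N,J \right)} = -13 - 6 J + 2 N$ ($j{\left(N,J \right)} = \left(2 N - 6 J\right) - 13 = \left(- 6 J + 2 N\right) - 13 = -13 - 6 J + 2 N$)
$j{\left(-1,1 \right)} \left(-153\right) = \left(-13 - 6 + 2 \left(-1\right)\right) \left(-153\right) = \left(-13 - 6 - 2\right) \left(-153\right) = \left(-21\right) \left(-153\right) = 3213$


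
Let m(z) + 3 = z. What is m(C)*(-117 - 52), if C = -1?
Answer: 676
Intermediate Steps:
m(z) = -3 + z
m(C)*(-117 - 52) = (-3 - 1)*(-117 - 52) = -4*(-169) = 676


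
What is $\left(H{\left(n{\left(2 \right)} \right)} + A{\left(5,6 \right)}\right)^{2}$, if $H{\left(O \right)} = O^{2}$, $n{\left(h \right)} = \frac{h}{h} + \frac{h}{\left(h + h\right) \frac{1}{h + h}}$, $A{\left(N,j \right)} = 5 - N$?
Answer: $81$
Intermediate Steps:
$n{\left(h \right)} = 1 + h$ ($n{\left(h \right)} = 1 + \frac{h}{2 h \frac{1}{2 h}} = 1 + \frac{h}{1} = 1 + h 1 = 1 + h$)
$\left(H{\left(n{\left(2 \right)} \right)} + A{\left(5,6 \right)}\right)^{2} = \left(\left(1 + 2\right)^{2} + \left(5 - 5\right)\right)^{2} = \left(3^{2} + \left(5 - 5\right)\right)^{2} = \left(9 + 0\right)^{2} = 9^{2} = 81$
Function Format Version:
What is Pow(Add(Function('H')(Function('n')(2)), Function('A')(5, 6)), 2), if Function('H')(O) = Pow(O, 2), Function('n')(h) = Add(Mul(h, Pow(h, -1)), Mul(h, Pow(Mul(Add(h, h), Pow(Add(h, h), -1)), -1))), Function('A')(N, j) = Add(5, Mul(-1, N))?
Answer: 81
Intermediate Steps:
Function('n')(h) = Add(1, h) (Function('n')(h) = Add(1, Mul(h, Pow(Mul(Mul(2, h), Pow(Mul(2, h), -1)), -1))) = Add(1, Mul(h, Pow(Mul(Mul(2, h), Mul(Rational(1, 2), Pow(h, -1))), -1))) = Add(1, Mul(h, Pow(1, -1))) = Add(1, Mul(h, 1)) = Add(1, h))
Pow(Add(Function('H')(Function('n')(2)), Function('A')(5, 6)), 2) = Pow(Add(Pow(Add(1, 2), 2), Add(5, Mul(-1, 5))), 2) = Pow(Add(Pow(3, 2), Add(5, -5)), 2) = Pow(Add(9, 0), 2) = Pow(9, 2) = 81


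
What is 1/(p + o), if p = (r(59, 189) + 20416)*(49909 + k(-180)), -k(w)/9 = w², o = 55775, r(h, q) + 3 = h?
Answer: -1/4947842377 ≈ -2.0211e-10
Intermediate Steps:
r(h, q) = -3 + h
k(w) = -9*w²
p = -4947898152 (p = ((-3 + 59) + 20416)*(49909 - 9*(-180)²) = (56 + 20416)*(49909 - 9*32400) = 20472*(49909 - 291600) = 20472*(-241691) = -4947898152)
1/(p + o) = 1/(-4947898152 + 55775) = 1/(-4947842377) = -1/4947842377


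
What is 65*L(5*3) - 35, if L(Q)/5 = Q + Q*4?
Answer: 24340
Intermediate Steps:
L(Q) = 25*Q (L(Q) = 5*(Q + Q*4) = 5*(Q + 4*Q) = 5*(5*Q) = 25*Q)
65*L(5*3) - 35 = 65*(25*(5*3)) - 35 = 65*(25*15) - 35 = 65*375 - 35 = 24375 - 35 = 24340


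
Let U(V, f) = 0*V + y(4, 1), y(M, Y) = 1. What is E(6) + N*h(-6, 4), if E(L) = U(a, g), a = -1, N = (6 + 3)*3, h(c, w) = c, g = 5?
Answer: -161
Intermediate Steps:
N = 27 (N = 9*3 = 27)
U(V, f) = 1 (U(V, f) = 0*V + 1 = 0 + 1 = 1)
E(L) = 1
E(6) + N*h(-6, 4) = 1 + 27*(-6) = 1 - 162 = -161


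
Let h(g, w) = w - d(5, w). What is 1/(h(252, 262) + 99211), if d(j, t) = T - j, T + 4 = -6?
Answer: 1/99488 ≈ 1.0051e-5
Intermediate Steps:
T = -10 (T = -4 - 6 = -10)
d(j, t) = -10 - j
h(g, w) = 15 + w (h(g, w) = w - (-10 - 1*5) = w - (-10 - 5) = w - 1*(-15) = w + 15 = 15 + w)
1/(h(252, 262) + 99211) = 1/((15 + 262) + 99211) = 1/(277 + 99211) = 1/99488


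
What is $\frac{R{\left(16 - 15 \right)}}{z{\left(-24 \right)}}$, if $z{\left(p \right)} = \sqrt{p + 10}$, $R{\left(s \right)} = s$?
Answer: $- \frac{i \sqrt{14}}{14} \approx - 0.26726 i$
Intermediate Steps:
$z{\left(p \right)} = \sqrt{10 + p}$
$\frac{R{\left(16 - 15 \right)}}{z{\left(-24 \right)}} = \frac{16 - 15}{\sqrt{10 - 24}} = 1 \frac{1}{\sqrt{-14}} = 1 \frac{1}{i \sqrt{14}} = 1 \left(- \frac{i \sqrt{14}}{14}\right) = - \frac{i \sqrt{14}}{14}$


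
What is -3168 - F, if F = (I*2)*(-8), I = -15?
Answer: -3408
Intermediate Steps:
F = 240 (F = -15*2*(-8) = -30*(-8) = 240)
-3168 - F = -3168 - 1*240 = -3168 - 240 = -3408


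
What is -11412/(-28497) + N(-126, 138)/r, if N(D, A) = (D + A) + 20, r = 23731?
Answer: 90576692/225420769 ≈ 0.40181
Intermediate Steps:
N(D, A) = 20 + A + D (N(D, A) = (A + D) + 20 = 20 + A + D)
-11412/(-28497) + N(-126, 138)/r = -11412/(-28497) + (20 + 138 - 126)/23731 = -11412*(-1/28497) + 32*(1/23731) = 3804/9499 + 32/23731 = 90576692/225420769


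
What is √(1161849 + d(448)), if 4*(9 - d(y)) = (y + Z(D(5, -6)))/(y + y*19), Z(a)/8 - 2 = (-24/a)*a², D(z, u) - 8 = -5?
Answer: √1858972805/40 ≈ 1077.9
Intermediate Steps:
D(z, u) = 3 (D(z, u) = 8 - 5 = 3)
Z(a) = 16 - 192*a (Z(a) = 16 + 8*((-24/a)*a²) = 16 + 8*(-24*a) = 16 - 192*a)
d(y) = 9 - (-560 + y)/(80*y) (d(y) = 9 - (y + (16 - 192*3))/(4*(y + y*19)) = 9 - (y + (16 - 576))/(4*(y + 19*y)) = 9 - (y - 560)/(4*(20*y)) = 9 - (-560 + y)*1/(20*y)/4 = 9 - (-560 + y)/(80*y))
√(1161849 + d(448)) = √(1161849 + (719/80 + 7/448)) = √(1161849 + (719/80 + 7*(1/448))) = √(1161849 + (719/80 + 1/64)) = √(1161849 + 2881/320) = √(371794561/320) = √1858972805/40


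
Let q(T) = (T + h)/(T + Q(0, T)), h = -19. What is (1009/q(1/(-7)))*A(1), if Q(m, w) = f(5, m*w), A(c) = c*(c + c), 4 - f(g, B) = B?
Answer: -27243/67 ≈ -406.61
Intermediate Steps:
f(g, B) = 4 - B
A(c) = 2*c² (A(c) = c*(2*c) = 2*c²)
Q(m, w) = 4 - m*w
q(T) = (-19 + T)/(4 + T) (q(T) = (T - 19)/(T + (4 - 1*0*T)) = (-19 + T)/(T + (4 + 0)) = (-19 + T)/(T + 4) = (-19 + T)/(4 + T))
(1009/q(1/(-7)))*A(1) = (1009/(((-19 + 1/(-7))/(4 + 1/(-7)))))*(2*1²) = (1009/(((-19 - ⅐)/(4 - ⅐))))*(2*1) = (1009/((-134/7/(27/7))))*2 = (1009/(((7/27)*(-134/7))))*2 = (1009/(-134/27))*2 = (1009*(-27/134))*2 = -27243/134*2 = -27243/67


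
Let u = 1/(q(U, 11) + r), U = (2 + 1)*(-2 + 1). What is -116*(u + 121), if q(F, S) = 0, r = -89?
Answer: -1249088/89 ≈ -14035.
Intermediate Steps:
U = -3 (U = 3*(-1) = -3)
u = -1/89 (u = 1/(0 - 89) = 1/(-89) = -1/89 ≈ -0.011236)
-116*(u + 121) = -116*(-1/89 + 121) = -116*10768/89 = -1249088/89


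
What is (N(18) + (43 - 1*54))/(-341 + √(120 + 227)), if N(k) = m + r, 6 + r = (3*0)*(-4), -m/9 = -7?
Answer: -7843/57967 - 23*√347/57967 ≈ -0.14269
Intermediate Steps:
m = 63 (m = -9*(-7) = 63)
r = -6 (r = -6 + (3*0)*(-4) = -6 + 0*(-4) = -6 + 0 = -6)
N(k) = 57 (N(k) = 63 - 6 = 57)
(N(18) + (43 - 1*54))/(-341 + √(120 + 227)) = (57 + (43 - 1*54))/(-341 + √(120 + 227)) = (57 + (43 - 54))/(-341 + √347) = (57 - 11)/(-341 + √347) = 46/(-341 + √347)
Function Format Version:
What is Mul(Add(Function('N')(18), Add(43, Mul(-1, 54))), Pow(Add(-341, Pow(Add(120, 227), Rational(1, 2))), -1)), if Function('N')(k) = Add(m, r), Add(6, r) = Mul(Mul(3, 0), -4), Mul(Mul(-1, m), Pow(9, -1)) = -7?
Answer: Add(Rational(-7843, 57967), Mul(Rational(-23, 57967), Pow(347, Rational(1, 2)))) ≈ -0.14269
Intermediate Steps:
m = 63 (m = Mul(-9, -7) = 63)
r = -6 (r = Add(-6, Mul(Mul(3, 0), -4)) = Add(-6, Mul(0, -4)) = Add(-6, 0) = -6)
Function('N')(k) = 57 (Function('N')(k) = Add(63, -6) = 57)
Mul(Add(Function('N')(18), Add(43, Mul(-1, 54))), Pow(Add(-341, Pow(Add(120, 227), Rational(1, 2))), -1)) = Mul(Add(57, Add(43, Mul(-1, 54))), Pow(Add(-341, Pow(Add(120, 227), Rational(1, 2))), -1)) = Mul(Add(57, Add(43, -54)), Pow(Add(-341, Pow(347, Rational(1, 2))), -1)) = Mul(Add(57, -11), Pow(Add(-341, Pow(347, Rational(1, 2))), -1)) = Mul(46, Pow(Add(-341, Pow(347, Rational(1, 2))), -1))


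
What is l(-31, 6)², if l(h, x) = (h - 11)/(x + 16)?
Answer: 441/121 ≈ 3.6446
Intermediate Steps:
l(h, x) = (-11 + h)/(16 + x)
l(-31, 6)² = ((-11 - 31)/(16 + 6))² = (-42/22)² = ((1/22)*(-42))² = (-21/11)² = 441/121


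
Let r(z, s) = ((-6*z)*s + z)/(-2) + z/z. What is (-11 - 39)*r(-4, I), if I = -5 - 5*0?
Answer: -3150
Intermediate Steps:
I = -5 (I = -5 + 0 = -5)
r(z, s) = 1 - z/2 + 3*s*z (r(z, s) = (-6*s*z + z)*(-½) + 1 = (z - 6*s*z)*(-½) + 1 = (-z/2 + 3*s*z) + 1 = 1 - z/2 + 3*s*z)
(-11 - 39)*r(-4, I) = (-11 - 39)*(1 - ½*(-4) + 3*(-5)*(-4)) = -50*(1 + 2 + 60) = -50*63 = -3150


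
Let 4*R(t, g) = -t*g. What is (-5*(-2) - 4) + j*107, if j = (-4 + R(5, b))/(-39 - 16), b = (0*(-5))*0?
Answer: 758/55 ≈ 13.782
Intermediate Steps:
b = 0 (b = 0*0 = 0)
R(t, g) = -g*t/4 (R(t, g) = (-t*g)/4 = (-g*t)/4 = -g*t/4)
j = 4/55 (j = (-4 - 1/4*0*5)/(-39 - 16) = (-4 + 0)/(-55) = -4*(-1/55) = 4/55 ≈ 0.072727)
(-5*(-2) - 4) + j*107 = (-5*(-2) - 4) + (4/55)*107 = (10 - 4) + 428/55 = 6 + 428/55 = 758/55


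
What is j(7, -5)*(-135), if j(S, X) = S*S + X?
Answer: -5940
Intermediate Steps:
j(S, X) = X + S**2 (j(S, X) = S**2 + X = X + S**2)
j(7, -5)*(-135) = (-5 + 7**2)*(-135) = (-5 + 49)*(-135) = 44*(-135) = -5940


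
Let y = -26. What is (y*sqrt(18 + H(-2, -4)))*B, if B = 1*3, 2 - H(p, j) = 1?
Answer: -78*sqrt(19) ≈ -339.99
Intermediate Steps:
H(p, j) = 1 (H(p, j) = 2 - 1*1 = 2 - 1 = 1)
B = 3
(y*sqrt(18 + H(-2, -4)))*B = -26*sqrt(18 + 1)*3 = -26*sqrt(19)*3 = -78*sqrt(19)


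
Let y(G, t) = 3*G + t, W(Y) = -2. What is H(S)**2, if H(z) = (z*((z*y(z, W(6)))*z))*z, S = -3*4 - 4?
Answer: 10737418240000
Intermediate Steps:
y(G, t) = t + 3*G
S = -16 (S = -12 - 4 = -16)
H(z) = z**4*(-2 + 3*z) (H(z) = (z*((z*(-2 + 3*z))*z))*z = (z*(z**2*(-2 + 3*z)))*z = (z**3*(-2 + 3*z))*z = z**4*(-2 + 3*z))
H(S)**2 = ((-16)**4*(-2 + 3*(-16)))**2 = (65536*(-2 - 48))**2 = (65536*(-50))**2 = (-3276800)**2 = 10737418240000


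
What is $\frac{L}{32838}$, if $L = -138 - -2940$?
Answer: $\frac{467}{5473} \approx 0.085328$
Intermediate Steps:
$L = 2802$ ($L = -138 + 2940 = 2802$)
$\frac{L}{32838} = \frac{2802}{32838} = 2802 \cdot \frac{1}{32838} = \frac{467}{5473}$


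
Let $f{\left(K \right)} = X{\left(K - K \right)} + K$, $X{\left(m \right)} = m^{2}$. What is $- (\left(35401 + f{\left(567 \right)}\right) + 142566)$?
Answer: $-178534$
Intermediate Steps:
$f{\left(K \right)} = K$ ($f{\left(K \right)} = \left(K - K\right)^{2} + K = 0^{2} + K = 0 + K = K$)
$- (\left(35401 + f{\left(567 \right)}\right) + 142566) = - (\left(35401 + 567\right) + 142566) = - (35968 + 142566) = \left(-1\right) 178534 = -178534$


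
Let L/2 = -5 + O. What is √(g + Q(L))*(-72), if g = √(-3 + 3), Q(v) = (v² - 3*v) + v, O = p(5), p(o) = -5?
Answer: -144*√110 ≈ -1510.3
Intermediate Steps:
O = -5
L = -20 (L = 2*(-5 - 5) = 2*(-10) = -20)
Q(v) = v² - 2*v
g = 0 (g = √0 = 0)
√(g + Q(L))*(-72) = √(0 - 20*(-2 - 20))*(-72) = √(0 - 20*(-22))*(-72) = √(0 + 440)*(-72) = √440*(-72) = (2*√110)*(-72) = -144*√110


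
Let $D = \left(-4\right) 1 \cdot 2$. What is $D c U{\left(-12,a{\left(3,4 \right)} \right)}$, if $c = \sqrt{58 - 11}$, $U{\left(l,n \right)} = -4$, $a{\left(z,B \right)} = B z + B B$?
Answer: $32 \sqrt{47} \approx 219.38$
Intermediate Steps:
$a{\left(z,B \right)} = B^{2} + B z$ ($a{\left(z,B \right)} = B z + B^{2} = B^{2} + B z$)
$D = -8$ ($D = \left(-4\right) 2 = -8$)
$c = \sqrt{47} \approx 6.8557$
$D c U{\left(-12,a{\left(3,4 \right)} \right)} = - 8 \sqrt{47} \left(-4\right) = 32 \sqrt{47}$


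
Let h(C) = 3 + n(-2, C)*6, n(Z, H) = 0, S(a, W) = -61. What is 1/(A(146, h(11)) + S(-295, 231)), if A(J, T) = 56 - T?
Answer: -1/8 ≈ -0.12500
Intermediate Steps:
h(C) = 3 (h(C) = 3 + 0*6 = 3 + 0 = 3)
1/(A(146, h(11)) + S(-295, 231)) = 1/((56 - 1*3) - 61) = 1/((56 - 3) - 61) = 1/(53 - 61) = 1/(-8) = -1/8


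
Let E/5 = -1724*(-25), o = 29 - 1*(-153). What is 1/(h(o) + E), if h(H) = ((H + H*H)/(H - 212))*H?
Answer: 5/67218 ≈ 7.4385e-5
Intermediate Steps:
o = 182 (o = 29 + 153 = 182)
h(H) = H*(H + H**2)/(-212 + H) (h(H) = ((H + H**2)/(-212 + H))*H = H*(H + H**2)/(-212 + H))
E = 215500 (E = 5*(-1724*(-25)) = 5*43100 = 215500)
1/(h(o) + E) = 1/(182**2*(1 + 182)/(-212 + 182) + 215500) = 1/(33124*183/(-30) + 215500) = 1/(33124*(-1/30)*183 + 215500) = 1/(-1010282/5 + 215500) = 1/(67218/5) = 5/67218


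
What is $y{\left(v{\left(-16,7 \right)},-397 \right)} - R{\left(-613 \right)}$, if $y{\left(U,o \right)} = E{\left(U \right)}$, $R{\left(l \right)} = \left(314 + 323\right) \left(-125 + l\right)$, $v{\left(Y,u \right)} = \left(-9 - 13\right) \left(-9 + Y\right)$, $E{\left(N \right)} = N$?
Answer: $470656$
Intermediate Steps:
$v{\left(Y,u \right)} = 198 - 22 Y$ ($v{\left(Y,u \right)} = - 22 \left(-9 + Y\right) = 198 - 22 Y$)
$R{\left(l \right)} = -79625 + 637 l$ ($R{\left(l \right)} = 637 \left(-125 + l\right) = -79625 + 637 l$)
$y{\left(U,o \right)} = U$
$y{\left(v{\left(-16,7 \right)},-397 \right)} - R{\left(-613 \right)} = \left(198 - -352\right) - \left(-79625 + 637 \left(-613\right)\right) = \left(198 + 352\right) - \left(-79625 - 390481\right) = 550 - -470106 = 550 + 470106 = 470656$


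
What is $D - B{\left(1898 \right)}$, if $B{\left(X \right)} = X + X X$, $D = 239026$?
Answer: $-3365276$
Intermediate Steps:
$B{\left(X \right)} = X + X^{2}$
$D - B{\left(1898 \right)} = 239026 - 1898 \left(1 + 1898\right) = 239026 - 1898 \cdot 1899 = 239026 - 3604302 = -3365276$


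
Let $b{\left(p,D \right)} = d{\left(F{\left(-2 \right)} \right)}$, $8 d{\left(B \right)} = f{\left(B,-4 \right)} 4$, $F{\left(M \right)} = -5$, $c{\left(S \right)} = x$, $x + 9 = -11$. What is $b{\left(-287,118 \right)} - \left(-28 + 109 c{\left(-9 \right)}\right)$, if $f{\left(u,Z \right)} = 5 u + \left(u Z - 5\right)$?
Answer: $2203$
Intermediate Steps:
$x = -20$ ($x = -9 - 11 = -20$)
$c{\left(S \right)} = -20$
$f{\left(u,Z \right)} = -5 + 5 u + Z u$ ($f{\left(u,Z \right)} = 5 u + \left(Z u - 5\right) = 5 u + \left(-5 + Z u\right) = -5 + 5 u + Z u$)
$d{\left(B \right)} = - \frac{5}{2} + \frac{B}{2}$ ($d{\left(B \right)} = \frac{\left(-5 + 5 B - 4 B\right) 4}{8} = \frac{\left(-5 + B\right) 4}{8} = \frac{-20 + 4 B}{8} = - \frac{5}{2} + \frac{B}{2}$)
$b{\left(p,D \right)} = -5$ ($b{\left(p,D \right)} = - \frac{5}{2} + \frac{1}{2} \left(-5\right) = - \frac{5}{2} - \frac{5}{2} = -5$)
$b{\left(-287,118 \right)} - \left(-28 + 109 c{\left(-9 \right)}\right) = -5 + \left(\left(-109\right) \left(-20\right) + 28\right) = -5 + \left(2180 + 28\right) = -5 + 2208 = 2203$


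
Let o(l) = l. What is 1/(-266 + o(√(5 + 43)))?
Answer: -133/35354 - √3/17677 ≈ -0.0038599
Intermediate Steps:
1/(-266 + o(√(5 + 43))) = 1/(-266 + √(5 + 43)) = 1/(-266 + √48) = 1/(-266 + 4*√3)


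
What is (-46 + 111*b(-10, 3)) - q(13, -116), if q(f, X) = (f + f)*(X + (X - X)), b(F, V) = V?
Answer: 3303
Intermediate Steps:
q(f, X) = 2*X*f (q(f, X) = (2*f)*(X + 0) = (2*f)*X = 2*X*f)
(-46 + 111*b(-10, 3)) - q(13, -116) = (-46 + 111*3) - 2*(-116)*13 = (-46 + 333) - 1*(-3016) = 287 + 3016 = 3303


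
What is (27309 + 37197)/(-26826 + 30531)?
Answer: 1654/95 ≈ 17.411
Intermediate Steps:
(27309 + 37197)/(-26826 + 30531) = 64506/3705 = 64506*(1/3705) = 1654/95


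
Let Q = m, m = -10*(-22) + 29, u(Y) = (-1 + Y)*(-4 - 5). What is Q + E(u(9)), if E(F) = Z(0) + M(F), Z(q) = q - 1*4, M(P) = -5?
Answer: 240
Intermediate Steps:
Z(q) = -4 + q (Z(q) = q - 4 = -4 + q)
u(Y) = 9 - 9*Y (u(Y) = (-1 + Y)*(-9) = 9 - 9*Y)
m = 249 (m = 220 + 29 = 249)
Q = 249
E(F) = -9 (E(F) = (-4 + 0) - 5 = -4 - 5 = -9)
Q + E(u(9)) = 249 - 9 = 240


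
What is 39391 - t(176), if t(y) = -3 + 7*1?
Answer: 39387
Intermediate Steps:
t(y) = 4 (t(y) = -3 + 7 = 4)
39391 - t(176) = 39391 - 1*4 = 39391 - 4 = 39387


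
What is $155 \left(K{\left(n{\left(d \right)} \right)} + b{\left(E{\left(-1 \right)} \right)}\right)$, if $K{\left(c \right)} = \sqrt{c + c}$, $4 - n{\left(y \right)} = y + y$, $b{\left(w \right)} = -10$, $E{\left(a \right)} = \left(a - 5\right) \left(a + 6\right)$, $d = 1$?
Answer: $-1240$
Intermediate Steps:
$E{\left(a \right)} = \left(-5 + a\right) \left(6 + a\right)$
$n{\left(y \right)} = 4 - 2 y$ ($n{\left(y \right)} = 4 - \left(y + y\right) = 4 - 2 y$)
$K{\left(c \right)} = \sqrt{2} \sqrt{c}$ ($K{\left(c \right)} = \sqrt{2 c} = \sqrt{2} \sqrt{c}$)
$155 \left(K{\left(n{\left(d \right)} \right)} + b{\left(E{\left(-1 \right)} \right)}\right) = 155 \left(\sqrt{2} \sqrt{4 - 2} - 10\right) = 155 \left(\sqrt{2} \sqrt{2} - 10\right) = 155 \left(2 - 10\right) = 155 \left(-8\right) = -1240$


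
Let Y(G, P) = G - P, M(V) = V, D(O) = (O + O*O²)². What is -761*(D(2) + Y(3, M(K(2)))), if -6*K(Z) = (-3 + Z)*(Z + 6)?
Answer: -232105/3 ≈ -77368.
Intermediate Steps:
K(Z) = -(-3 + Z)*(6 + Z)/6 (K(Z) = -(-3 + Z)*(Z + 6)/6 = -(-3 + Z)*(6 + Z)/6)
D(O) = (O + O³)²
-761*(D(2) + Y(3, M(K(2)))) = -761*(2²*(1 + 2²)² + (3 - (3 - ½*2 - ⅙*2²))) = -761*(4*(1 + 4)² + (3 - (3 - 1 - ⅙*4))) = -761*(4*5² + (3 - (3 - 1 - ⅔))) = -761*(4*25 + (3 - 1*4/3)) = -761*(100 + (3 - 4/3)) = -761*(100 + 5/3) = -761*305/3 = -232105/3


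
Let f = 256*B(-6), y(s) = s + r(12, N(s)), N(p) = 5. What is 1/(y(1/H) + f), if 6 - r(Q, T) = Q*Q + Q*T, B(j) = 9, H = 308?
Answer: 308/648649 ≈ 0.00047483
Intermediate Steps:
r(Q, T) = 6 - Q² - Q*T (r(Q, T) = 6 - (Q*Q + Q*T) = 6 - (Q² + Q*T) = 6 + (-Q² - Q*T) = 6 - Q² - Q*T)
y(s) = -198 + s (y(s) = s + (6 - 1*12² - 1*12*5) = s + (6 - 1*144 - 60) = s + (6 - 144 - 60) = s - 198 = -198 + s)
f = 2304 (f = 256*9 = 2304)
1/(y(1/H) + f) = 1/((-198 + 1/308) + 2304) = 1/(-60983/308 + 2304) = 1/(648649/308) = 308/648649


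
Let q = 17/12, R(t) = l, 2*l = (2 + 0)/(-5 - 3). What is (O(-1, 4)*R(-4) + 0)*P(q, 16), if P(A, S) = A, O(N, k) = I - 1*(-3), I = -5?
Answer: 17/48 ≈ 0.35417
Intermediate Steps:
l = -⅛ (l = ((2 + 0)/(-5 - 3))/2 = (2/(-8))/2 = (2*(-⅛))/2 = (½)*(-¼) = -⅛ ≈ -0.12500)
O(N, k) = -2 (O(N, k) = -5 - 1*(-3) = -5 + 3 = -2)
R(t) = -⅛
q = 17/12 (q = 17*(1/12) = 17/12 ≈ 1.4167)
(O(-1, 4)*R(-4) + 0)*P(q, 16) = (-2*(-⅛) + 0)*(17/12) = (¼ + 0)*(17/12) = (¼)*(17/12) = 17/48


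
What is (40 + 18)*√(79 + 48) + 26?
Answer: 26 + 58*√127 ≈ 679.63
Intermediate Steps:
(40 + 18)*√(79 + 48) + 26 = 58*√127 + 26 = 26 + 58*√127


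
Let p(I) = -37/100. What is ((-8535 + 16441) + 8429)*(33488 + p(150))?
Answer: 10940408721/20 ≈ 5.4702e+8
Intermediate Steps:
p(I) = -37/100 (p(I) = -37*1/100 = -37/100)
((-8535 + 16441) + 8429)*(33488 + p(150)) = ((-8535 + 16441) + 8429)*(33488 - 37/100) = (7906 + 8429)*(3348763/100) = 16335*(3348763/100) = 10940408721/20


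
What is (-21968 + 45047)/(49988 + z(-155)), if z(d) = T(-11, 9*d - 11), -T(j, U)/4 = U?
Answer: 23079/55612 ≈ 0.41500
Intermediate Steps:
T(j, U) = -4*U
z(d) = 44 - 36*d (z(d) = -4*(9*d - 11) = -4*(-11 + 9*d) = 44 - 36*d)
(-21968 + 45047)/(49988 + z(-155)) = (-21968 + 45047)/(49988 + (44 - 36*(-155))) = 23079/(49988 + (44 + 5580)) = 23079/(49988 + 5624) = 23079/55612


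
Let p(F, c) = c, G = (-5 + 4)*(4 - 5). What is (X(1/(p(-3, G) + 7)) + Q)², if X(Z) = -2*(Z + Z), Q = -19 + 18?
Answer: 9/4 ≈ 2.2500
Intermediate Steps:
G = 1 (G = -1*(-1) = 1)
Q = -1
X(Z) = -4*Z
(X(1/(p(-3, G) + 7)) + Q)² = (-4/(1 + 7) - 1)² = (-4/8 - 1)² = (-4*⅛ - 1)² = (-½ - 1)² = (-3/2)² = 9/4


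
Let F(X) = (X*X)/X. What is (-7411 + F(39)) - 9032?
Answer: -16404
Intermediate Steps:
F(X) = X (F(X) = X²/X = X)
(-7411 + F(39)) - 9032 = (-7411 + 39) - 9032 = -7372 - 9032 = -16404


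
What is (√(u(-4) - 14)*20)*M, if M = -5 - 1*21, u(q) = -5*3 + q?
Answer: -520*I*√33 ≈ -2987.2*I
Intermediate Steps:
u(q) = -15 + q
M = -26 (M = -5 - 21 = -26)
(√(u(-4) - 14)*20)*M = (√((-15 - 4) - 14)*20)*(-26) = (√(-19 - 14)*20)*(-26) = (√(-33)*20)*(-26) = ((I*√33)*20)*(-26) = (20*I*√33)*(-26) = -520*I*√33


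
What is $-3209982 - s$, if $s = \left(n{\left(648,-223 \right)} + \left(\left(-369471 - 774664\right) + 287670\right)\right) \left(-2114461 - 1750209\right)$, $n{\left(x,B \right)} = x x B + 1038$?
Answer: $-365188203618712$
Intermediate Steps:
$n{\left(x,B \right)} = 1038 + B x^{2}$ ($n{\left(x,B \right)} = x^{2} B + 1038 = B x^{2} + 1038 = 1038 + B x^{2}$)
$s = 365188200408730$ ($s = \left(\left(1038 - 223 \cdot 648^{2}\right) + \left(\left(-369471 - 774664\right) + 287670\right)\right) \left(-2114461 - 1750209\right) = \left(\left(1038 - 93638592\right) + \left(-1144135 + 287670\right)\right) \left(-3864670\right) = \left(\left(1038 - 93638592\right) - 856465\right) \left(-3864670\right) = \left(-93637554 - 856465\right) \left(-3864670\right) = \left(-94494019\right) \left(-3864670\right) = 365188200408730$)
$-3209982 - s = -3209982 - 365188200408730 = -365188203618712$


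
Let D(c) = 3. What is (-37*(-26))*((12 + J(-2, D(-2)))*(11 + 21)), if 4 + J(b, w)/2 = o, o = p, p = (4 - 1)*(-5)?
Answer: -800384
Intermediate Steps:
p = -15 (p = 3*(-5) = -15)
o = -15
J(b, w) = -38 (J(b, w) = -8 + 2*(-15) = -8 - 30 = -38)
(-37*(-26))*((12 + J(-2, D(-2)))*(11 + 21)) = (-37*(-26))*((12 - 38)*(11 + 21)) = 962*(-26*32) = 962*(-832) = -800384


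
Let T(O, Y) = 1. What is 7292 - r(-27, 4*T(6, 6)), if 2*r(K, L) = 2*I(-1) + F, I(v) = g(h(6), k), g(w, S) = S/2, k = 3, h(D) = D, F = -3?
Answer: 7292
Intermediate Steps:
g(w, S) = S/2 (g(w, S) = S*(½) = S/2)
I(v) = 3/2 (I(v) = (½)*3 = 3/2)
r(K, L) = 0 (r(K, L) = (2*(3/2) - 3)/2 = (3 - 3)/2 = (½)*0 = 0)
7292 - r(-27, 4*T(6, 6)) = 7292 - 1*0 = 7292 + 0 = 7292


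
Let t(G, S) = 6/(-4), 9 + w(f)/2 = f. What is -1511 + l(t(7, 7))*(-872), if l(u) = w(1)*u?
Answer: -22439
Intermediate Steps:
w(f) = -18 + 2*f
t(G, S) = -3/2 (t(G, S) = 6*(-1/4) = -3/2)
l(u) = -16*u (l(u) = (-18 + 2*1)*u = (-18 + 2)*u = -16*u)
-1511 + l(t(7, 7))*(-872) = -1511 - 16*(-3/2)*(-872) = -1511 + 24*(-872) = -1511 - 20928 = -22439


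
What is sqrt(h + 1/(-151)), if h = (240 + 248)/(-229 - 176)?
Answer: I*sqrt(55940215)/6795 ≈ 1.1007*I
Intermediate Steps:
h = -488/405 (h = 488/(-405) = 488*(-1/405) = -488/405 ≈ -1.2049)
sqrt(h + 1/(-151)) = sqrt(-488/405 + 1/(-151)) = sqrt(-488/405 - 1/151) = sqrt(-74093/61155) = I*sqrt(55940215)/6795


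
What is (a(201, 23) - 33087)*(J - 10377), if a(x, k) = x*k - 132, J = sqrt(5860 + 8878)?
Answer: 296740692 - 28596*sqrt(14738) ≈ 2.9327e+8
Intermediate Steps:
J = sqrt(14738) ≈ 121.40
a(x, k) = -132 + k*x (a(x, k) = k*x - 132 = -132 + k*x)
(a(201, 23) - 33087)*(J - 10377) = ((-132 + 23*201) - 33087)*(sqrt(14738) - 10377) = ((-132 + 4623) - 33087)*(-10377 + sqrt(14738)) = (4491 - 33087)*(-10377 + sqrt(14738)) = -28596*(-10377 + sqrt(14738)) = 296740692 - 28596*sqrt(14738)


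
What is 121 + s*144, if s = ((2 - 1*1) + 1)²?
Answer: 697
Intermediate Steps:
s = 4 (s = ((2 - 1) + 1)² = (1 + 1)² = 2² = 4)
121 + s*144 = 121 + 4*144 = 121 + 576 = 697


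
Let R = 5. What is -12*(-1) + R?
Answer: 17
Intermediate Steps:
-12*(-1) + R = -12*(-1) + 5 = 12 + 5 = 17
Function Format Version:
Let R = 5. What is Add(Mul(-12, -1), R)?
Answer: 17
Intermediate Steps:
Add(Mul(-12, -1), R) = Add(Mul(-12, -1), 5) = Add(12, 5) = 17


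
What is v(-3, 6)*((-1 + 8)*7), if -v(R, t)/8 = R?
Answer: 1176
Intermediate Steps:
v(R, t) = -8*R
v(-3, 6)*((-1 + 8)*7) = (-8*(-3))*((-1 + 8)*7) = 24*(7*7) = 24*49 = 1176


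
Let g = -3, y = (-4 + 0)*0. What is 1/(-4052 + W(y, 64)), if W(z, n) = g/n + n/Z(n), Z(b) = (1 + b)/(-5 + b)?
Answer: -4160/16614851 ≈ -0.00025038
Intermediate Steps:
y = 0 (y = -4*0 = 0)
Z(b) = (1 + b)/(-5 + b)
W(z, n) = -3/n + n*(-5 + n)/(1 + n) (W(z, n) = -3/n + n/(((1 + n)/(-5 + n))) = -3/n + n*((-5 + n)/(1 + n)) = -3/n + n*(-5 + n)/(1 + n))
1/(-4052 + W(y, 64)) = 1/(-4052 + (-3 - 3*64 + 64²*(-5 + 64))/(64*(1 + 64))) = 1/(-4052 + (1/64)*(-3 - 192 + 4096*59)/65) = 1/(-4052 + (1/64)*(1/65)*(-3 - 192 + 241664)) = 1/(-4052 + (1/64)*(1/65)*241469) = 1/(-4052 + 241469/4160) = 1/(-16614851/4160) = -4160/16614851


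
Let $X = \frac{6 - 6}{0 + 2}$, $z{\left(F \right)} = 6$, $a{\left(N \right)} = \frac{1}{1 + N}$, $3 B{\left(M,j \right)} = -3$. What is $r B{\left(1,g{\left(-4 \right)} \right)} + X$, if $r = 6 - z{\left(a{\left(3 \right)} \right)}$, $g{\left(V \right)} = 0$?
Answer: $0$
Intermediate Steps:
$B{\left(M,j \right)} = -1$ ($B{\left(M,j \right)} = \frac{1}{3} \left(-3\right) = -1$)
$X = 0$ ($X = \frac{0}{2} = 0 \cdot \frac{1}{2} = 0$)
$r = 0$ ($r = 6 - 6 = 0$)
$r B{\left(1,g{\left(-4 \right)} \right)} + X = 0 \left(-1\right) + 0 = 0 + 0 = 0$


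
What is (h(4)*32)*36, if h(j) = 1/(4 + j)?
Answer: 144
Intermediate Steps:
(h(4)*32)*36 = (32/(4 + 4))*36 = (32/8)*36 = ((⅛)*32)*36 = 4*36 = 144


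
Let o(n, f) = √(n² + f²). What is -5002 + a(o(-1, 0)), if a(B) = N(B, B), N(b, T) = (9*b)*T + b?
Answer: -4992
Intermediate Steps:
N(b, T) = b + 9*T*b (N(b, T) = 9*T*b + b = b + 9*T*b)
o(n, f) = √(f² + n²)
a(B) = B*(1 + 9*B)
-5002 + a(o(-1, 0)) = -5002 + √(0² + (-1)²)*(1 + 9*√(0² + (-1)²)) = -5002 + √(0 + 1)*(1 + 9*√(0 + 1)) = -5002 + √1*(1 + 9*√1) = -5002 + 1*(1 + 9*1) = -5002 + 1*(1 + 9) = -5002 + 1*10 = -5002 + 10 = -4992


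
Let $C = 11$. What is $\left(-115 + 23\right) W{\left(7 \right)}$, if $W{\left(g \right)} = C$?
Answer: $-1012$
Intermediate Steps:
$W{\left(g \right)} = 11$
$\left(-115 + 23\right) W{\left(7 \right)} = \left(-115 + 23\right) 11 = \left(-92\right) 11 = -1012$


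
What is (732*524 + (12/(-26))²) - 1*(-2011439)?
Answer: 404756219/169 ≈ 2.3950e+6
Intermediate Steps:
(732*524 + (12/(-26))²) - 1*(-2011439) = (383568 + (12*(-1/26))²) + 2011439 = (383568 + (-6/13)²) + 2011439 = (383568 + 36/169) + 2011439 = 64823028/169 + 2011439 = 404756219/169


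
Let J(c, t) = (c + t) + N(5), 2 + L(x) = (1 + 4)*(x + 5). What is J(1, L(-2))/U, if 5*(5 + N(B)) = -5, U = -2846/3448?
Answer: -13792/1423 ≈ -9.6922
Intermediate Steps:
U = -1423/1724 (U = -2846*1/3448 = -1423/1724 ≈ -0.82541)
N(B) = -6 (N(B) = -5 + (1/5)*(-5) = -5 - 1 = -6)
L(x) = 23 + 5*x (L(x) = -2 + (1 + 4)*(x + 5) = -2 + 5*(5 + x) = -2 + (25 + 5*x) = 23 + 5*x)
J(c, t) = -6 + c + t (J(c, t) = (c + t) - 6 = -6 + c + t)
J(1, L(-2))/U = (-6 + 1 + (23 + 5*(-2)))/(-1423/1724) = (-6 + 1 + (23 - 10))*(-1724/1423) = (-6 + 1 + 13)*(-1724/1423) = 8*(-1724/1423) = -13792/1423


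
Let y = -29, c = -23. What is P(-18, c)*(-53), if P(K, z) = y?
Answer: 1537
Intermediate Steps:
P(K, z) = -29
P(-18, c)*(-53) = -29*(-53) = 1537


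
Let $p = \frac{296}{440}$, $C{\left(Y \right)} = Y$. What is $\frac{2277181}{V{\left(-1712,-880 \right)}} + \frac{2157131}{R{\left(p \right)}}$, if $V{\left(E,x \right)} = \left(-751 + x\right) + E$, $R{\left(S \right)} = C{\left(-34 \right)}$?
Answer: $- \frac{7288713087}{113662} \approx -64126.0$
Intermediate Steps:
$p = \frac{37}{55}$ ($p = 296 \cdot \frac{1}{440} = \frac{37}{55} \approx 0.67273$)
$R{\left(S \right)} = -34$
$V{\left(E,x \right)} = -751 + E + x$
$\frac{2277181}{V{\left(-1712,-880 \right)}} + \frac{2157131}{R{\left(p \right)}} = \frac{2277181}{-751 - 1712 - 880} + \frac{2157131}{-34} = \frac{2277181}{-3343} + 2157131 \left(- \frac{1}{34}\right) = 2277181 \left(- \frac{1}{3343}\right) - \frac{2157131}{34} = - \frac{2277181}{3343} - \frac{2157131}{34} = - \frac{7288713087}{113662}$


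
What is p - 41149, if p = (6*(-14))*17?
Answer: -42577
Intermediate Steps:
p = -1428 (p = -84*17 = -1428)
p - 41149 = -1428 - 41149 = -42577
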